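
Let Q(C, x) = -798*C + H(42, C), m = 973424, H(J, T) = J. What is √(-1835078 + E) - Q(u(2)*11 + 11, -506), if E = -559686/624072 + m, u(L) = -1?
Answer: -42 + I*√2330452544701387/52006 ≈ -42.0 + 928.25*I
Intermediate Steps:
Q(C, x) = 42 - 798*C (Q(C, x) = -798*C + 42 = 42 - 798*C)
E = 101247683807/104012 (E = -559686/624072 + 973424 = -559686*1/624072 + 973424 = -93281/104012 + 973424 = 101247683807/104012 ≈ 9.7342e+5)
√(-1835078 + E) - Q(u(2)*11 + 11, -506) = √(-1835078 + 101247683807/104012) - (42 - 798*(-1*11 + 11)) = √(-89622449129/104012) - (42 - 798*(-11 + 11)) = I*√2330452544701387/52006 - (42 - 798*0) = I*√2330452544701387/52006 - (42 + 0) = I*√2330452544701387/52006 - 1*42 = I*√2330452544701387/52006 - 42 = -42 + I*√2330452544701387/52006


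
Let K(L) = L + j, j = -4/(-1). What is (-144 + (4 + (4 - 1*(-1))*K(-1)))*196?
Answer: -24500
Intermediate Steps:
j = 4 (j = -4*(-1) = 4)
K(L) = 4 + L (K(L) = L + 4 = 4 + L)
(-144 + (4 + (4 - 1*(-1))*K(-1)))*196 = (-144 + (4 + (4 - 1*(-1))*(4 - 1)))*196 = (-144 + (4 + (4 + 1)*3))*196 = (-144 + (4 + 5*3))*196 = (-144 + (4 + 15))*196 = (-144 + 19)*196 = -125*196 = -24500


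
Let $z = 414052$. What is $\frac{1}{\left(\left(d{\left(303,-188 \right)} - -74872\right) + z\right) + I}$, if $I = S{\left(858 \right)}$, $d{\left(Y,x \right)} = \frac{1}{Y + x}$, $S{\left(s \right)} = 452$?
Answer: $\frac{115}{56278241} \approx 2.0434 \cdot 10^{-6}$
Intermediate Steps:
$I = 452$
$\frac{1}{\left(\left(d{\left(303,-188 \right)} - -74872\right) + z\right) + I} = \frac{1}{\left(\left(\frac{1}{303 - 188} - -74872\right) + 414052\right) + 452} = \frac{1}{\left(\left(\frac{1}{115} + 74872\right) + 414052\right) + 452} = \frac{1}{\left(\frac{8610281}{115} + 414052\right) + 452} = \frac{1}{\frac{56226261}{115} + 452} = \frac{1}{\frac{56278241}{115}} = \frac{115}{56278241}$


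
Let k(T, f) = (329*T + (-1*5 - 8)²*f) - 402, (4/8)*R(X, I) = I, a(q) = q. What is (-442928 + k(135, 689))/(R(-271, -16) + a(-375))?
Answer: 282474/407 ≈ 694.04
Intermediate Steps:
R(X, I) = 2*I
k(T, f) = -402 + 169*f + 329*T (k(T, f) = (329*T + (-5 - 8)²*f) - 402 = (329*T + (-13)²*f) - 402 = (329*T + 169*f) - 402 = (169*f + 329*T) - 402 = -402 + 169*f + 329*T)
(-442928 + k(135, 689))/(R(-271, -16) + a(-375)) = (-442928 + (-402 + 169*689 + 329*135))/(2*(-16) - 375) = (-442928 + (-402 + 116441 + 44415))/(-32 - 375) = (-442928 + 160454)/(-407) = -282474*(-1/407) = 282474/407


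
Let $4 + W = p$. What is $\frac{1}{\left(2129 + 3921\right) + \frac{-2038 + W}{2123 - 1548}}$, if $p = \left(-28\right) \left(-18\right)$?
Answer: $\frac{575}{3477212} \approx 0.00016536$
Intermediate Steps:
$p = 504$
$W = 500$ ($W = -4 + 504 = 500$)
$\frac{1}{\left(2129 + 3921\right) + \frac{-2038 + W}{2123 - 1548}} = \frac{1}{\left(2129 + 3921\right) + \frac{-2038 + 500}{2123 - 1548}} = \frac{1}{6050 - \frac{1538}{575}} = \frac{1}{\frac{3477212}{575}} = \frac{575}{3477212}$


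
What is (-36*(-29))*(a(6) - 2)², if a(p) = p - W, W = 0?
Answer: 16704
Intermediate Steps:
a(p) = p (a(p) = p - 1*0 = p + 0 = p)
(-36*(-29))*(a(6) - 2)² = (-36*(-29))*(6 - 2)² = 1044*4² = 1044*16 = 16704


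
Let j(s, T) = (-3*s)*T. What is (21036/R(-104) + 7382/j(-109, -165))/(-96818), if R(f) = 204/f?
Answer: 4918384727/44402429115 ≈ 0.11077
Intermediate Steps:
j(s, T) = -3*T*s
(21036/R(-104) + 7382/j(-109, -165))/(-96818) = (21036/((204/(-104))) + 7382/((-3*(-165)*(-109))))/(-96818) = (21036/((204*(-1/104))) + 7382/(-53955))*(-1/96818) = (21036/(-51/26) + 7382*(-1/53955))*(-1/96818) = (21036*(-26/51) - 7382/53955)*(-1/96818) = (-182312/17 - 7382/53955)*(-1/96818) = -9836769454/917235*(-1/96818) = 4918384727/44402429115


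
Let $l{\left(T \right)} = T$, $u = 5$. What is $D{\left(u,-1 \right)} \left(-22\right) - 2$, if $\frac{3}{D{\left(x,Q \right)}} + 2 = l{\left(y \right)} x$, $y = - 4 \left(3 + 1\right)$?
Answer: $- \frac{49}{41} \approx -1.1951$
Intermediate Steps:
$y = -16$ ($y = \left(-4\right) 4 = -16$)
$D{\left(x,Q \right)} = \frac{3}{-2 - 16 x}$
$D{\left(u,-1 \right)} \left(-22\right) - 2 = \frac{3}{2 \left(-1 - 40\right)} \left(-22\right) - 2 = \frac{3}{2 \left(-41\right)} \left(-22\right) - 2 = \frac{3}{2} \left(- \frac{1}{41}\right) \left(-22\right) - 2 = \left(- \frac{3}{82}\right) \left(-22\right) - 2 = \frac{33}{41} - 2 = - \frac{49}{41}$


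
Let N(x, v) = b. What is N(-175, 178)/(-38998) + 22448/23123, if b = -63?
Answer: 876883853/901750754 ≈ 0.97242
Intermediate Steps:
N(x, v) = -63
N(-175, 178)/(-38998) + 22448/23123 = -63/(-38998) + 22448/23123 = -63*(-1/38998) + 22448*(1/23123) = 63/38998 + 22448/23123 = 876883853/901750754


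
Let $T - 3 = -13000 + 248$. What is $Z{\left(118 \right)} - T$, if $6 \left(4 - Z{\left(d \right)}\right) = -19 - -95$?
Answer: $\frac{38221}{3} \approx 12740.0$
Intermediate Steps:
$Z{\left(d \right)} = - \frac{26}{3}$ ($Z{\left(d \right)} = 4 - \frac{-19 - -95}{6} = 4 - \frac{-19 + 95}{6} = 4 - \frac{38}{3} = - \frac{26}{3}$)
$T = -12749$ ($T = 3 + \left(-13000 + 248\right) = 3 - 12752 = -12749$)
$Z{\left(118 \right)} - T = - \frac{26}{3} - -12749 = - \frac{26}{3} + 12749 = \frac{38221}{3}$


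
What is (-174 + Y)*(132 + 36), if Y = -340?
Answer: -86352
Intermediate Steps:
(-174 + Y)*(132 + 36) = (-174 - 340)*(132 + 36) = -514*168 = -86352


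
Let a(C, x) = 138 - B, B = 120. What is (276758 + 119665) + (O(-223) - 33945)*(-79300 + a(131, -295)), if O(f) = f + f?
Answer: 2726983685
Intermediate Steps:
O(f) = 2*f
a(C, x) = 18 (a(C, x) = 138 - 1*120 = 138 - 120 = 18)
(276758 + 119665) + (O(-223) - 33945)*(-79300 + a(131, -295)) = (276758 + 119665) + (2*(-223) - 33945)*(-79300 + 18) = 396423 + (-446 - 33945)*(-79282) = 396423 - 34391*(-79282) = 396423 + 2726587262 = 2726983685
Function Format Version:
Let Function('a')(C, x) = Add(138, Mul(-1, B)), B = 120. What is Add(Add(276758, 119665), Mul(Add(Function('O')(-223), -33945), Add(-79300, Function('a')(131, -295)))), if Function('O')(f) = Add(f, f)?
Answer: 2726983685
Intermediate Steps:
Function('O')(f) = Mul(2, f)
Function('a')(C, x) = 18 (Function('a')(C, x) = Add(138, Mul(-1, 120)) = Add(138, -120) = 18)
Add(Add(276758, 119665), Mul(Add(Function('O')(-223), -33945), Add(-79300, Function('a')(131, -295)))) = Add(Add(276758, 119665), Mul(Add(Mul(2, -223), -33945), Add(-79300, 18))) = Add(396423, Mul(Add(-446, -33945), -79282)) = Add(396423, Mul(-34391, -79282)) = Add(396423, 2726587262) = 2726983685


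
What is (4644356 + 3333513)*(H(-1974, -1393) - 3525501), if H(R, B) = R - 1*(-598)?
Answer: -28136962685113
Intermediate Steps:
H(R, B) = 598 + R (H(R, B) = R + 598 = 598 + R)
(4644356 + 3333513)*(H(-1974, -1393) - 3525501) = (4644356 + 3333513)*((598 - 1974) - 3525501) = 7977869*(-1376 - 3525501) = 7977869*(-3526877) = -28136962685113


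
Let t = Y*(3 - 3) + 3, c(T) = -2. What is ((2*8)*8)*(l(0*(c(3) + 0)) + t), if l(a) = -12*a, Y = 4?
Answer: 384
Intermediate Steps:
t = 3 (t = 4*(3 - 3) + 3 = 4*0 + 3 = 0 + 3 = 3)
((2*8)*8)*(l(0*(c(3) + 0)) + t) = ((2*8)*8)*(-0*(-2 + 0) + 3) = (16*8)*(-0*(-2) + 3) = 128*(-12*0 + 3) = 128*(0 + 3) = 128*3 = 384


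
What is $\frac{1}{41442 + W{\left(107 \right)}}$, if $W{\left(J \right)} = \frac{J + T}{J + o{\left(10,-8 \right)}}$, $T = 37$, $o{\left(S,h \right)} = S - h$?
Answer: $\frac{125}{5180394} \approx 2.4129 \cdot 10^{-5}$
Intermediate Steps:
$W{\left(J \right)} = \frac{37 + J}{18 + J}$ ($W{\left(J \right)} = \frac{J + 37}{J + \left(10 - -8\right)} = \frac{37 + J}{J + \left(10 + 8\right)} = \frac{37 + J}{J + 18} = \frac{37 + J}{18 + J}$)
$\frac{1}{41442 + W{\left(107 \right)}} = \frac{1}{41442 + \frac{37 + 107}{18 + 107}} = \frac{1}{41442 + \frac{1}{125} \cdot 144} = \frac{1}{41442 + \frac{144}{125}} = \frac{1}{\frac{5180394}{125}} = \frac{125}{5180394}$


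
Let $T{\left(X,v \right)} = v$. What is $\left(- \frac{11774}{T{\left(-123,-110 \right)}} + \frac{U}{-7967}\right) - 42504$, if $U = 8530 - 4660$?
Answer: $- \frac{18577926361}{438185} \approx -42397.0$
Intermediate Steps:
$U = 3870$ ($U = 8530 - 4660 = 3870$)
$\left(- \frac{11774}{T{\left(-123,-110 \right)}} + \frac{U}{-7967}\right) - 42504 = \left(- \frac{11774}{-110} + \frac{3870}{-7967}\right) - 42504 = \left(\left(-11774\right) \left(- \frac{1}{110}\right) + 3870 \left(- \frac{1}{7967}\right)\right) - 42504 = \left(\frac{5887}{55} - \frac{3870}{7967}\right) - 42504 = \frac{46688879}{438185} - 42504 = - \frac{18577926361}{438185}$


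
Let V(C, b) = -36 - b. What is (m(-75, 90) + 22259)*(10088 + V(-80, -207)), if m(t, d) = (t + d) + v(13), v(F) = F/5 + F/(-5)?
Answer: 228508966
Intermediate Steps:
v(F) = 0 (v(F) = F*(⅕) + F*(-⅕) = F/5 - F/5 = 0)
m(t, d) = d + t (m(t, d) = (t + d) + 0 = (d + t) + 0 = d + t)
(m(-75, 90) + 22259)*(10088 + V(-80, -207)) = ((90 - 75) + 22259)*(10088 + (-36 - 1*(-207))) = (15 + 22259)*(10088 + (-36 + 207)) = 22274*(10088 + 171) = 22274*10259 = 228508966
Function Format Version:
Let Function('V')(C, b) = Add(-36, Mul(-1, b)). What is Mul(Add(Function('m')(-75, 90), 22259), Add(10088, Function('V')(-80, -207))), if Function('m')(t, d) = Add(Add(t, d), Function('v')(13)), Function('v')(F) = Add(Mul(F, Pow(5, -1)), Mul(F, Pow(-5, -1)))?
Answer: 228508966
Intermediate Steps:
Function('v')(F) = 0 (Function('v')(F) = Add(Mul(F, Rational(1, 5)), Mul(F, Rational(-1, 5))) = Add(Mul(Rational(1, 5), F), Mul(Rational(-1, 5), F)) = 0)
Function('m')(t, d) = Add(d, t) (Function('m')(t, d) = Add(Add(t, d), 0) = Add(Add(d, t), 0) = Add(d, t))
Mul(Add(Function('m')(-75, 90), 22259), Add(10088, Function('V')(-80, -207))) = Mul(Add(Add(90, -75), 22259), Add(10088, Add(-36, Mul(-1, -207)))) = Mul(Add(15, 22259), Add(10088, Add(-36, 207))) = Mul(22274, Add(10088, 171)) = Mul(22274, 10259) = 228508966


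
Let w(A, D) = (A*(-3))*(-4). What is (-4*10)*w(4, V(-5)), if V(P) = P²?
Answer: -1920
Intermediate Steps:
w(A, D) = 12*A (w(A, D) = -3*A*(-4) = 12*A)
(-4*10)*w(4, V(-5)) = (-4*10)*(12*4) = -40*48 = -1920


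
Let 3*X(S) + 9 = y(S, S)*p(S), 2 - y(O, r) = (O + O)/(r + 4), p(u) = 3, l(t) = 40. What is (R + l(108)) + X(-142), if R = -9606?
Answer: -660265/69 ≈ -9569.1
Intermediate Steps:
y(O, r) = 2 - 2*O/(4 + r) (y(O, r) = 2 - (O + O)/(r + 4) = 2 - 2*O/(4 + r))
X(S) = -3 + 8/(4 + S) (X(S) = -3 + ((2*(4 + S - S)/(4 + S))*3)/3 = -3 + ((2*4/(4 + S))*3)/3 = -3 + ((8/(4 + S))*3)/3 = -3 + (24/(4 + S))/3 = -3 + 8/(4 + S))
(R + l(108)) + X(-142) = (-9606 + 40) + (-4 - 3*(-142))/(4 - 142) = -9566 + (-4 + 426)/(-138) = -9566 - 1/138*422 = -9566 - 211/69 = -660265/69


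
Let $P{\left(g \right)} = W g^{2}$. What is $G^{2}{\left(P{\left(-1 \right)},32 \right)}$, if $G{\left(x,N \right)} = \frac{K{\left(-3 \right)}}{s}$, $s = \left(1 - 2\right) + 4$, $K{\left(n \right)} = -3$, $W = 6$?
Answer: $1$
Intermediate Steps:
$s = 3$ ($s = -1 + 4 = 3$)
$P{\left(g \right)} = 6 g^{2}$
$G{\left(x,N \right)} = -1$ ($G{\left(x,N \right)} = - \frac{3}{3} = \left(-3\right) \frac{1}{3} = -1$)
$G^{2}{\left(P{\left(-1 \right)},32 \right)} = \left(-1\right)^{2} = 1$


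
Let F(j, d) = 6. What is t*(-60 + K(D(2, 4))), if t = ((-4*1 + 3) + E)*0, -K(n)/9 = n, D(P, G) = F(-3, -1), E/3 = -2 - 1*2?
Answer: 0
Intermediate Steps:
E = -12 (E = 3*(-2 - 1*2) = 3*(-2 - 2) = 3*(-4) = -12)
D(P, G) = 6
K(n) = -9*n
t = 0 (t = ((-4*1 + 3) - 12)*0 = ((-4 + 3) - 12)*0 = (-1 - 12)*0 = -13*0 = 0)
t*(-60 + K(D(2, 4))) = 0*(-60 - 9*6) = 0*(-60 - 54) = 0*(-114) = 0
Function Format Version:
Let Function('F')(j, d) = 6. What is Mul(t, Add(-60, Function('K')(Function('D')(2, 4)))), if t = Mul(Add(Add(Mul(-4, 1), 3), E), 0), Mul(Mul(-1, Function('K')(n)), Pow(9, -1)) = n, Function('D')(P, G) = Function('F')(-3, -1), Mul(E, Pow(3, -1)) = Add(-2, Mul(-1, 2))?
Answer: 0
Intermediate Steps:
E = -12 (E = Mul(3, Add(-2, Mul(-1, 2))) = Mul(3, Add(-2, -2)) = Mul(3, -4) = -12)
Function('D')(P, G) = 6
Function('K')(n) = Mul(-9, n)
t = 0 (t = Mul(Add(Add(Mul(-4, 1), 3), -12), 0) = Mul(Add(Add(-4, 3), -12), 0) = Mul(Add(-1, -12), 0) = Mul(-13, 0) = 0)
Mul(t, Add(-60, Function('K')(Function('D')(2, 4)))) = Mul(0, Add(-60, Mul(-9, 6))) = Mul(0, Add(-60, -54)) = Mul(0, -114) = 0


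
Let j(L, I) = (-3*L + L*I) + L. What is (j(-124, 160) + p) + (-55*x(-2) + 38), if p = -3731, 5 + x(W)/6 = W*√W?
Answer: -21635 + 660*I*√2 ≈ -21635.0 + 933.38*I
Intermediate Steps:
x(W) = -30 + 6*W^(3/2) (x(W) = -30 + 6*(W*√W) = -30 + 6*W^(3/2))
j(L, I) = -2*L + I*L (j(L, I) = (-3*L + I*L) + L = -2*L + I*L)
(j(-124, 160) + p) + (-55*x(-2) + 38) = (-124*(-2 + 160) - 3731) + (-55*(-30 + 6*(-2)^(3/2)) + 38) = (-124*158 - 3731) + (-55*(-30 + 6*(-2*I*√2)) + 38) = (-19592 - 3731) + (-55*(-30 - 12*I*√2) + 38) = -23323 + ((1650 + 660*I*√2) + 38) = -23323 + (1688 + 660*I*√2) = -21635 + 660*I*√2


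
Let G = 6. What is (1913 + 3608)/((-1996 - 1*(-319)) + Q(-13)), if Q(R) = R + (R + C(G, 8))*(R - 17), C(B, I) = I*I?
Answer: -5521/3220 ≈ -1.7146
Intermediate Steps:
C(B, I) = I²
Q(R) = R + (-17 + R)*(64 + R) (Q(R) = R + (R + 8²)*(R - 17) = R + (R + 64)*(-17 + R) = R + (64 + R)*(-17 + R) = R + (-17 + R)*(64 + R))
(1913 + 3608)/((-1996 - 1*(-319)) + Q(-13)) = (1913 + 3608)/((-1996 - 1*(-319)) + (-1088 + (-13)² + 48*(-13))) = 5521/((-1996 + 319) + (-1088 + 169 - 624)) = 5521/(-1677 - 1543) = 5521/(-3220) = 5521*(-1/3220) = -5521/3220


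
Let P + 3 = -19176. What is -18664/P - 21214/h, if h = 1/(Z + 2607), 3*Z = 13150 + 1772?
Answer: -3084430704122/19179 ≈ -1.6082e+8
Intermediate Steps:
Z = 4974 (Z = (13150 + 1772)/3 = (⅓)*14922 = 4974)
P = -19179 (P = -3 - 19176 = -19179)
h = 1/7581 (h = 1/(4974 + 2607) = 1/7581 ≈ 0.00013191)
-18664/P - 21214/h = -18664/(-19179) - 21214/1/7581 = -18664*(-1/19179) - 21214*7581 = 18664/19179 - 160823334 = -3084430704122/19179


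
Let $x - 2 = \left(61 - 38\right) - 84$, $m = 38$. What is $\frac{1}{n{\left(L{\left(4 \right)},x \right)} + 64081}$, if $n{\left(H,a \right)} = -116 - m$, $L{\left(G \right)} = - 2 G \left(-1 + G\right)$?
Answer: $\frac{1}{63927} \approx 1.5643 \cdot 10^{-5}$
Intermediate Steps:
$L{\left(G \right)} = - 2 G \left(-1 + G\right)$
$x = -59$ ($x = 2 + \left(\left(61 - 38\right) - 84\right) = 2 + \left(23 - 84\right) = 2 - 61 = -59$)
$n{\left(H,a \right)} = -154$ ($n{\left(H,a \right)} = -116 - 38 = -154$)
$\frac{1}{n{\left(L{\left(4 \right)},x \right)} + 64081} = \frac{1}{-154 + 64081} = \frac{1}{63927}$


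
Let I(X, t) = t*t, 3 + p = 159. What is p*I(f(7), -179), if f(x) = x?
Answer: 4998396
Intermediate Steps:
p = 156 (p = -3 + 159 = 156)
I(X, t) = t²
p*I(f(7), -179) = 156*(-179)² = 156*32041 = 4998396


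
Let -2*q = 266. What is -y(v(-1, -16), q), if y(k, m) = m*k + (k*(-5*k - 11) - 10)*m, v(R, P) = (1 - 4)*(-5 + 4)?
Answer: -11305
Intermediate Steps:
v(R, P) = 3 (v(R, P) = -3*(-1) = 3)
q = -133 (q = -½*266 = -133)
y(k, m) = k*m + m*(-10 + k*(-11 - 5*k)) (y(k, m) = k*m + (k*(-11 - 5*k) - 10)*m = k*m + (-10 + k*(-11 - 5*k))*m = k*m + m*(-10 + k*(-11 - 5*k)))
-y(v(-1, -16), q) = -(-5)*(-133)*(2 + 3² + 2*3) = -(-5)*(-133)*(2 + 9 + 6) = -(-5)*(-133)*17 = -1*11305 = -11305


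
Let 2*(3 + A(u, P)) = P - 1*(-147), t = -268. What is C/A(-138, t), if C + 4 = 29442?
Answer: -58876/127 ≈ -463.59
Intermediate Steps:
A(u, P) = 141/2 + P/2 (A(u, P) = -3 + (P - 1*(-147))/2 = -3 + (P + 147)/2 = -3 + (147 + P)/2 = -3 + (147/2 + P/2) = 141/2 + P/2)
C = 29438 (C = -4 + 29442 = 29438)
C/A(-138, t) = 29438/(141/2 + (1/2)*(-268)) = 29438/(141/2 - 134) = 29438/(-127/2) = 29438*(-2/127) = -58876/127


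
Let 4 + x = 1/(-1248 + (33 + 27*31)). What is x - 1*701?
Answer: -266491/378 ≈ -705.00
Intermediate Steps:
x = -1513/378 (x = -4 + 1/(-1248 + (33 + 27*31)) = -4 + 1/(-1248 + (33 + 837)) = -4 + 1/(-1248 + 870) = -4 + 1/(-378) = -4 - 1/378 = -1513/378 ≈ -4.0026)
x - 1*701 = -1513/378 - 1*701 = -1513/378 - 701 = -266491/378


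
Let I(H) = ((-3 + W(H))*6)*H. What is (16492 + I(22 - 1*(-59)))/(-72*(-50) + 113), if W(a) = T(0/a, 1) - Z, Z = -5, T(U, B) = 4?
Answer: 19408/3713 ≈ 5.2270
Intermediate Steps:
W(a) = 9 (W(a) = 4 - 1*(-5) = 4 + 5 = 9)
I(H) = 36*H (I(H) = ((-3 + 9)*6)*H = (6*6)*H = 36*H)
(16492 + I(22 - 1*(-59)))/(-72*(-50) + 113) = (16492 + 36*(22 - 1*(-59)))/(-72*(-50) + 113) = (16492 + 36*(22 + 59))/(3600 + 113) = (16492 + 36*81)/3713 = (16492 + 2916)*(1/3713) = 19408*(1/3713) = 19408/3713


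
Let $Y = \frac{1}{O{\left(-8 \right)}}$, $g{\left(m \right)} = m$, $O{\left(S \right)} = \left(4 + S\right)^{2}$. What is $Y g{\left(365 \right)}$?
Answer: $\frac{365}{16} \approx 22.813$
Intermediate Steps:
$Y = \frac{1}{16}$ ($Y = \frac{1}{\left(4 - 8\right)^{2}} = \frac{1}{\left(-4\right)^{2}} = \frac{1}{16} \approx 0.0625$)
$Y g{\left(365 \right)} = \frac{1}{16} \cdot 365 = \frac{365}{16}$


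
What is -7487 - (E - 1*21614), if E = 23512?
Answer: -9385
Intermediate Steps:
-7487 - (E - 1*21614) = -7487 - (23512 - 1*21614) = -7487 - (23512 - 21614) = -7487 - 1*1898 = -7487 - 1898 = -9385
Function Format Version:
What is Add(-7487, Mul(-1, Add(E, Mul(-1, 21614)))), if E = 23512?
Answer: -9385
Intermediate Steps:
Add(-7487, Mul(-1, Add(E, Mul(-1, 21614)))) = Add(-7487, Mul(-1, Add(23512, Mul(-1, 21614)))) = Add(-7487, Mul(-1, Add(23512, -21614))) = Add(-7487, Mul(-1, 1898)) = Add(-7487, -1898) = -9385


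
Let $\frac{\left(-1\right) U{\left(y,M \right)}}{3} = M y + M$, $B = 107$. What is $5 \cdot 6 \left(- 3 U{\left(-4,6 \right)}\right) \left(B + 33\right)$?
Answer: $-680400$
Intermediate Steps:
$U{\left(y,M \right)} = - 3 M - 3 M y$ ($U{\left(y,M \right)} = - 3 \left(M y + M\right) = - 3 \left(M + M y\right) = - 3 M - 3 M y$)
$5 \cdot 6 \left(- 3 U{\left(-4,6 \right)}\right) \left(B + 33\right) = 5 \cdot 6 \left(- 3 \left(\left(-3\right) 6 \left(1 - 4\right)\right)\right) \left(107 + 33\right) = 30 \left(- 3 \left(\left(-3\right) 6 \left(-3\right)\right)\right) 140 = 30 \left(\left(-3\right) 54\right) 140 = 30 \left(-162\right) 140 = \left(-4860\right) 140 = -680400$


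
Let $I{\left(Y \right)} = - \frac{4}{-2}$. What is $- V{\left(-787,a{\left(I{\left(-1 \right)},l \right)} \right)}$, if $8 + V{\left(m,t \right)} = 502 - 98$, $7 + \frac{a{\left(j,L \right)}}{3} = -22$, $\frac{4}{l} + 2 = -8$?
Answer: $-396$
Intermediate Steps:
$l = - \frac{2}{5}$ ($l = \frac{4}{-2 - 8} = \frac{4}{-10} = 4 \left(- \frac{1}{10}\right) = - \frac{2}{5} \approx -0.4$)
$I{\left(Y \right)} = 2$ ($I{\left(Y \right)} = \left(-4\right) \left(- \frac{1}{2}\right) = 2$)
$a{\left(j,L \right)} = -87$ ($a{\left(j,L \right)} = -21 + 3 \left(-22\right) = -21 - 66 = -87$)
$V{\left(m,t \right)} = 396$ ($V{\left(m,t \right)} = -8 + \left(502 - 98\right) = -8 + 404 = 396$)
$- V{\left(-787,a{\left(I{\left(-1 \right)},l \right)} \right)} = \left(-1\right) 396 = -396$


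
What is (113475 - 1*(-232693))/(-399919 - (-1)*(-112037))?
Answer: -86542/127989 ≈ -0.67617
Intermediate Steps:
(113475 - 1*(-232693))/(-399919 - (-1)*(-112037)) = (113475 + 232693)/(-399919 - 1*112037) = 346168/(-399919 - 112037) = 346168/(-511956) = 346168*(-1/511956) = -86542/127989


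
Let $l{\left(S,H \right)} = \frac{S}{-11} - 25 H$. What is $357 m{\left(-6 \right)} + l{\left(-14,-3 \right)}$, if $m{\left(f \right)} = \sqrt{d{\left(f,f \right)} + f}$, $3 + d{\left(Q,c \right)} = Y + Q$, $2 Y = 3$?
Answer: $\frac{839}{11} + \frac{1071 i \sqrt{6}}{2} \approx 76.273 + 1311.7 i$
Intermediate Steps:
$Y = \frac{3}{2}$ ($Y = \frac{1}{2} \cdot 3 = \frac{3}{2} \approx 1.5$)
$d{\left(Q,c \right)} = - \frac{3}{2} + Q$ ($d{\left(Q,c \right)} = -3 + \left(\frac{3}{2} + Q\right) = - \frac{3}{2} + Q$)
$l{\left(S,H \right)} = - 25 H - \frac{S}{11}$ ($l{\left(S,H \right)} = - \frac{S}{11} - 25 H = - 25 H - \frac{S}{11}$)
$m{\left(f \right)} = \sqrt{- \frac{3}{2} + 2 f}$ ($m{\left(f \right)} = \sqrt{\left(- \frac{3}{2} + f\right) + f} = \sqrt{- \frac{3}{2} + 2 f}$)
$357 m{\left(-6 \right)} + l{\left(-14,-3 \right)} = 357 \frac{\sqrt{-6 + 8 \left(-6\right)}}{2} - - \frac{839}{11} = 357 \frac{\sqrt{-6 - 48}}{2} + \left(75 + \frac{14}{11}\right) = 357 \frac{\sqrt{-54}}{2} + \frac{839}{11} = 357 \frac{3 i \sqrt{6}}{2} + \frac{839}{11} = \frac{1071 i \sqrt{6}}{2} + \frac{839}{11} = \frac{839}{11} + \frac{1071 i \sqrt{6}}{2}$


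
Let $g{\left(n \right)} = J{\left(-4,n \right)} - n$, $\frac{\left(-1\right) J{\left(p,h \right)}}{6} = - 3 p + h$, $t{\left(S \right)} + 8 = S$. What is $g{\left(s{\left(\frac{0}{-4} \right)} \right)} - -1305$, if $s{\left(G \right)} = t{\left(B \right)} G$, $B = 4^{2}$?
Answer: $1233$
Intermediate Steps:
$B = 16$
$t{\left(S \right)} = -8 + S$
$J{\left(p,h \right)} = - 6 h + 18 p$ ($J{\left(p,h \right)} = - 6 \left(- 3 p + h\right) = - 6 \left(h - 3 p\right) = - 6 h + 18 p$)
$s{\left(G \right)} = 8 G$ ($s{\left(G \right)} = \left(-8 + 16\right) G = 8 G$)
$g{\left(n \right)} = -72 - 7 n$ ($g{\left(n \right)} = \left(- 6 n + 18 \left(-4\right)\right) - n = \left(- 6 n - 72\right) - n = \left(-72 - 6 n\right) - n = -72 - 7 n$)
$g{\left(s{\left(\frac{0}{-4} \right)} \right)} - -1305 = \left(-72 - 7 \cdot 8 \frac{0}{-4}\right) - -1305 = \left(-72 - 7 \cdot 8 \cdot 0 \left(- \frac{1}{4}\right)\right) + 1305 = \left(-72 - 7 \cdot 8 \cdot 0\right) + 1305 = \left(-72 - 0\right) + 1305 = \left(-72 + 0\right) + 1305 = -72 + 1305 = 1233$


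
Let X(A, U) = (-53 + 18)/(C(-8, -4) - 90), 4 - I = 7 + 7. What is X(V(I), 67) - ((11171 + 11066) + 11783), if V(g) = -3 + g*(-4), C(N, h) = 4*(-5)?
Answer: -748433/22 ≈ -34020.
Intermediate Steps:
C(N, h) = -20
I = -10 (I = 4 - (7 + 7) = 4 - 1*14 = 4 - 14 = -10)
V(g) = -3 - 4*g
X(A, U) = 7/22 (X(A, U) = (-53 + 18)/(-20 - 90) = -35/(-110) = -35*(-1/110) = 7/22)
X(V(I), 67) - ((11171 + 11066) + 11783) = 7/22 - ((11171 + 11066) + 11783) = 7/22 - (22237 + 11783) = 7/22 - 1*34020 = 7/22 - 34020 = -748433/22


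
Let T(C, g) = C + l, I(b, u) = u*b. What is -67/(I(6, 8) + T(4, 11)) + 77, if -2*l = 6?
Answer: 3706/49 ≈ 75.633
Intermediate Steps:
l = -3 (l = -1/2*6 = -3)
I(b, u) = b*u
T(C, g) = -3 + C (T(C, g) = C - 3 = -3 + C)
-67/(I(6, 8) + T(4, 11)) + 77 = -67/(6*8 + (-3 + 4)) + 77 = -67/(48 + 1) + 77 = -67/49 + 77 = 3706/49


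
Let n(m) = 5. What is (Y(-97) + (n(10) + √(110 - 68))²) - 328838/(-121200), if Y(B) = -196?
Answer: -7652981/60600 + 10*√42 ≈ -61.479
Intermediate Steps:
(Y(-97) + (n(10) + √(110 - 68))²) - 328838/(-121200) = (-196 + (5 + √(110 - 68))²) - 328838/(-121200) = (-196 + (5 + √42)²) - 328838*(-1/121200) = (-196 + (5 + √42)²) + 164419/60600 = -11713181/60600 + (5 + √42)²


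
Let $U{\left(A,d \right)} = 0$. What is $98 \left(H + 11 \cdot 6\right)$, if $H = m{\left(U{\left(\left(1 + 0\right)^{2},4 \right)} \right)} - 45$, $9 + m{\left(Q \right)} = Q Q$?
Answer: $1176$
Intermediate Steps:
$m{\left(Q \right)} = -9 + Q^{2}$ ($m{\left(Q \right)} = -9 + Q Q = -9 + Q^{2}$)
$H = -54$ ($H = \left(-9 + 0^{2}\right) - 45 = \left(-9 + 0\right) - 45 = -9 - 45 = -54$)
$98 \left(H + 11 \cdot 6\right) = 98 \left(-54 + 11 \cdot 6\right) = 98 \left(-54 + 66\right) = 98 \cdot 12 = 1176$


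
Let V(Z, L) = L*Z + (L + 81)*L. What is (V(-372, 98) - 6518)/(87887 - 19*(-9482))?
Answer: -25432/268045 ≈ -0.094880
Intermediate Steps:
V(Z, L) = L*Z + L*(81 + L) (V(Z, L) = L*Z + (81 + L)*L = L*Z + L*(81 + L))
(V(-372, 98) - 6518)/(87887 - 19*(-9482)) = (98*(81 + 98 - 372) - 6518)/(87887 - 19*(-9482)) = (98*(-193) - 6518)/(87887 + 180158) = (-18914 - 6518)/268045 = -25432*1/268045 = -25432/268045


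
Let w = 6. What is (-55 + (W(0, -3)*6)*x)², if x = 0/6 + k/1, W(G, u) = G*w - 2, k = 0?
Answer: 3025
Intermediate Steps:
W(G, u) = -2 + 6*G (W(G, u) = G*6 - 2 = 6*G - 2 = -2 + 6*G)
x = 0 (x = 0/6 + 0/1 = 0*(⅙) + 0*1 = 0 + 0 = 0)
(-55 + (W(0, -3)*6)*x)² = (-55 + ((-2 + 6*0)*6)*0)² = (-55 + ((-2 + 0)*6)*0)² = (-55 - 2*6*0)² = (-55 - 12*0)² = (-55 + 0)² = (-55)² = 3025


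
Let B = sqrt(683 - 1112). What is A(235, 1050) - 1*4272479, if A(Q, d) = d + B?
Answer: -4271429 + I*sqrt(429) ≈ -4.2714e+6 + 20.712*I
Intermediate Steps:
B = I*sqrt(429) (B = sqrt(-429) = I*sqrt(429) ≈ 20.712*I)
A(Q, d) = d + I*sqrt(429)
A(235, 1050) - 1*4272479 = (1050 + I*sqrt(429)) - 1*4272479 = (1050 + I*sqrt(429)) - 4272479 = -4271429 + I*sqrt(429)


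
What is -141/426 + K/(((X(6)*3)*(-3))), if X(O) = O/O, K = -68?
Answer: 9233/1278 ≈ 7.2246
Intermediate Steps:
X(O) = 1
-141/426 + K/(((X(6)*3)*(-3))) = -141/426 - 68/((1*3)*(-3)) = -141*1/426 - 68/(3*(-3)) = -47/142 - 68/(-9) = -47/142 - 68*(-⅑) = -47/142 + 68/9 = 9233/1278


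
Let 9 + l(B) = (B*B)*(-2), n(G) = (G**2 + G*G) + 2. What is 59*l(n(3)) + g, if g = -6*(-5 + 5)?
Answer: -47731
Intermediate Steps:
n(G) = 2 + 2*G**2 (n(G) = (G**2 + G**2) + 2 = 2*G**2 + 2 = 2 + 2*G**2)
l(B) = -9 - 2*B**2 (l(B) = -9 + (B*B)*(-2) = -9 + B**2*(-2) = -9 - 2*B**2)
g = 0 (g = -6*0 = 0)
59*l(n(3)) + g = 59*(-9 - 2*(2 + 2*3**2)**2) + 0 = 59*(-9 - 2*(2 + 2*9)**2) + 0 = 59*(-9 - 2*(2 + 18)**2) + 0 = 59*(-9 - 2*20**2) + 0 = 59*(-9 - 2*400) + 0 = 59*(-9 - 800) + 0 = 59*(-809) + 0 = -47731 + 0 = -47731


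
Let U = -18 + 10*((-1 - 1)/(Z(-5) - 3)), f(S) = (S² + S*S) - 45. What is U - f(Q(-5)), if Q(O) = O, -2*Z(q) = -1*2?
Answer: -13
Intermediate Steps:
Z(q) = 1 (Z(q) = -(-1)*2/2 = -½*(-2) = 1)
f(S) = -45 + 2*S² (f(S) = (S² + S²) - 45 = 2*S² - 45 = -45 + 2*S²)
U = -8 (U = -18 + 10*((-1 - 1)/(1 - 3)) = -18 + 10*(-2/(-2)) = -18 + 10*(-2*(-½)) = -18 + 10*1 = -18 + 10 = -8)
U - f(Q(-5)) = -8 - (-45 + 2*(-5)²) = -8 - (-45 + 2*25) = -8 - (-45 + 50) = -8 - 1*5 = -8 - 5 = -13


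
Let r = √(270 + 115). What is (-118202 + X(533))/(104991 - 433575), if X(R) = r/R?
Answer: 59101/164292 - √385/175135272 ≈ 0.35973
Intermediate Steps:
r = √385 ≈ 19.621
X(R) = √385/R
(-118202 + X(533))/(104991 - 433575) = (-118202 + √385/533)/(104991 - 433575) = (-118202 + √385*(1/533))/(-328584) = (-118202 + √385/533)*(-1/328584) = 59101/164292 - √385/175135272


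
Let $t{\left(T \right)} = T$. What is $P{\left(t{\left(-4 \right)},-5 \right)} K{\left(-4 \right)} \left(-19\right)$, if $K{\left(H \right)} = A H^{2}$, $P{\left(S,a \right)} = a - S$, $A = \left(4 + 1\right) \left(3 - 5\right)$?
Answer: $-3040$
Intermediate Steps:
$A = -10$ ($A = 5 \left(-2\right) = -10$)
$K{\left(H \right)} = - 10 H^{2}$
$P{\left(t{\left(-4 \right)},-5 \right)} K{\left(-4 \right)} \left(-19\right) = \left(-5 - -4\right) \left(- 10 \left(-4\right)^{2}\right) \left(-19\right) = \left(-5 + 4\right) \left(\left(-10\right) 16\right) \left(-19\right) = \left(-1\right) \left(-160\right) \left(-19\right) = 160 \left(-19\right) = -3040$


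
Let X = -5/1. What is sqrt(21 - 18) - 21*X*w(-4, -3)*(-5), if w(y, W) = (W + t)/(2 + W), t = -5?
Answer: -4200 + sqrt(3) ≈ -4198.3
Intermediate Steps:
w(y, W) = (-5 + W)/(2 + W) (w(y, W) = (W - 5)/(2 + W) = (-5 + W)/(2 + W))
X = -5 (X = -5*1 = -5)
sqrt(21 - 18) - 21*X*w(-4, -3)*(-5) = sqrt(21 - 18) - 21*(-5*(-5 - 3)/(2 - 3))*(-5) = sqrt(3) - 21*(-5*(-8)/(-1))*(-5) = sqrt(3) - 21*(-(-5)*(-8))*(-5) = sqrt(3) - 21*(-5*8)*(-5) = sqrt(3) - (-840)*(-5) = sqrt(3) - 21*200 = sqrt(3) - 4200 = -4200 + sqrt(3)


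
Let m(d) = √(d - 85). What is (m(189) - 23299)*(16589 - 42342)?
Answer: 600019147 - 51506*√26 ≈ 5.9976e+8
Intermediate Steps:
m(d) = √(-85 + d)
(m(189) - 23299)*(16589 - 42342) = (√(-85 + 189) - 23299)*(16589 - 42342) = (√104 - 23299)*(-25753) = (2*√26 - 23299)*(-25753) = (-23299 + 2*√26)*(-25753) = 600019147 - 51506*√26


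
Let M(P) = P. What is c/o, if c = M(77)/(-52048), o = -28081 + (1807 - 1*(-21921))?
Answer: 77/226564944 ≈ 3.3986e-7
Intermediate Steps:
o = -4353 (o = -28081 + (1807 + 21921) = -28081 + 23728 = -4353)
c = -77/52048 (c = 77/(-52048) = 77*(-1/52048) = -77/52048 ≈ -0.0014794)
c/o = -77/52048/(-4353) = -77/52048*(-1/4353) = 77/226564944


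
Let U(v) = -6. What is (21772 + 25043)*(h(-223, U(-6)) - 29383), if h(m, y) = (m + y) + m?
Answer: -1396725525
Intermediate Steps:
h(m, y) = y + 2*m
(21772 + 25043)*(h(-223, U(-6)) - 29383) = (21772 + 25043)*((-6 + 2*(-223)) - 29383) = 46815*((-6 - 446) - 29383) = 46815*(-452 - 29383) = 46815*(-29835) = -1396725525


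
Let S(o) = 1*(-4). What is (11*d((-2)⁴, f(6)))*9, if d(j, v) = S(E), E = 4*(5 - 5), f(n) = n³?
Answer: -396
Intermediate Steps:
E = 0 (E = 4*0 = 0)
S(o) = -4
d(j, v) = -4
(11*d((-2)⁴, f(6)))*9 = (11*(-4))*9 = -44*9 = -396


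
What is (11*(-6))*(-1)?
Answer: 66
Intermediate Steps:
(11*(-6))*(-1) = -66*(-1) = 66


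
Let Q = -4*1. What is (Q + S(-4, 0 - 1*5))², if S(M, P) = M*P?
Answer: 256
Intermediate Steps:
Q = -4
(Q + S(-4, 0 - 1*5))² = (-4 - 4*(0 - 1*5))² = (-4 - 4*(0 - 5))² = (-4 - 4*(-5))² = (-4 + 20)² = 16² = 256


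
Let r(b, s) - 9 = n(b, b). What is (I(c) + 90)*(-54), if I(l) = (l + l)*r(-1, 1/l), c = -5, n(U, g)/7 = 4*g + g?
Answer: -18900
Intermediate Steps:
n(U, g) = 35*g (n(U, g) = 7*(4*g + g) = 7*(5*g) = 35*g)
r(b, s) = 9 + 35*b
I(l) = -52*l (I(l) = (l + l)*(9 + 35*(-1)) = (2*l)*(9 - 35) = (2*l)*(-26) = -52*l)
(I(c) + 90)*(-54) = (-52*(-5) + 90)*(-54) = (260 + 90)*(-54) = 350*(-54) = -18900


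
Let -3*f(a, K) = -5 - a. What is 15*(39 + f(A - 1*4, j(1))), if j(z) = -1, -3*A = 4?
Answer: 1750/3 ≈ 583.33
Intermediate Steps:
A = -4/3 (A = -⅓*4 = -4/3 ≈ -1.3333)
f(a, K) = 5/3 + a/3 (f(a, K) = -(-5 - a)/3 = 5/3 + a/3)
15*(39 + f(A - 1*4, j(1))) = 15*(39 + (5/3 + (-4/3 - 1*4)/3)) = 15*(39 + (5/3 + (-4/3 - 4)/3)) = 15*(39 + (5/3 + (⅓)*(-16/3))) = 15*(39 + (5/3 - 16/9)) = 15*(39 - ⅑) = 15*(350/9) = 1750/3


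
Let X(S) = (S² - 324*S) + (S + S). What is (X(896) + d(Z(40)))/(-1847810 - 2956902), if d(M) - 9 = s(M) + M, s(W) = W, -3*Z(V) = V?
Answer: -1542859/14414136 ≈ -0.10704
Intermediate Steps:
Z(V) = -V/3
X(S) = S² - 322*S (X(S) = (S² - 324*S) + 2*S = S² - 322*S)
d(M) = 9 + 2*M (d(M) = 9 + (M + M) = 9 + 2*M)
(X(896) + d(Z(40)))/(-1847810 - 2956902) = (896*(-322 + 896) + (9 + 2*(-⅓*40)))/(-1847810 - 2956902) = (896*574 + (9 + 2*(-40/3)))/(-4804712) = (514304 + (9 - 80/3))*(-1/4804712) = (514304 - 53/3)*(-1/4804712) = (1542859/3)*(-1/4804712) = -1542859/14414136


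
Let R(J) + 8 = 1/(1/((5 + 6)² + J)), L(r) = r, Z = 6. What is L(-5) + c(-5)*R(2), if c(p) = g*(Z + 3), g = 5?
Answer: 5170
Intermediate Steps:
c(p) = 45 (c(p) = 5*(6 + 3) = 5*9 = 45)
R(J) = 113 + J (R(J) = -8 + 1/(1/((5 + 6)² + J)) = -8 + 1/(1/(11² + J)) = -8 + 1/(1/(121 + J)) = -8 + (121 + J) = 113 + J)
L(-5) + c(-5)*R(2) = -5 + 45*(113 + 2) = -5 + 45*115 = -5 + 5175 = 5170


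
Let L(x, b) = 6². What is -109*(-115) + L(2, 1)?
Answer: 12571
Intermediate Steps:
L(x, b) = 36
-109*(-115) + L(2, 1) = -109*(-115) + 36 = 12535 + 36 = 12571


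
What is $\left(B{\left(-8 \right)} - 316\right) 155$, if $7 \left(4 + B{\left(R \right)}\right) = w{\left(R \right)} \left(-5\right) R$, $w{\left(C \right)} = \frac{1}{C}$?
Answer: $- \frac{347975}{7} \approx -49711.0$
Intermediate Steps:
$B{\left(R \right)} = - \frac{33}{7}$ ($B{\left(R \right)} = -4 + \frac{\frac{1}{R} \left(-5\right) R}{7} = -4 + \frac{- \frac{5}{R} R}{7} = -4 + \frac{1}{7} \left(-5\right) = -4 - \frac{5}{7} = - \frac{33}{7}$)
$\left(B{\left(-8 \right)} - 316\right) 155 = \left(- \frac{33}{7} - 316\right) 155 = \left(- \frac{2245}{7}\right) 155 = - \frac{347975}{7}$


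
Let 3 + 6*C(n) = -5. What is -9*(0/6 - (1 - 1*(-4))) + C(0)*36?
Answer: -3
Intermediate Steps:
C(n) = -4/3 (C(n) = -1/2 + (1/6)*(-5) = -1/2 - 5/6 = -4/3)
-9*(0/6 - (1 - 1*(-4))) + C(0)*36 = -9*(0/6 - (1 - 1*(-4))) - 4/3*36 = -9*(0*(1/6) - (1 + 4)) - 48 = -9*(0 - 1*5) - 48 = -9*(0 - 5) - 48 = -9*(-5) - 48 = 45 - 48 = -3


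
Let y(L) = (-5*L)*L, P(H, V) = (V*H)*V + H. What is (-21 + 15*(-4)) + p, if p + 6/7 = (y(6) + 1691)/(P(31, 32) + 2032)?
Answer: -19360834/236649 ≈ -81.813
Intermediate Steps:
P(H, V) = H + H*V**2 (P(H, V) = (H*V)*V + H = H*V**2 + H = H + H*V**2)
y(L) = -5*L**2
p = -192265/236649 (p = -6/7 + (-5*6**2 + 1691)/(31*(1 + 32**2) + 2032) = -6/7 + (-5*36 + 1691)/(31*(1 + 1024) + 2032) = -6/7 + (-180 + 1691)/(31*1025 + 2032) = -6/7 + 1511/(31775 + 2032) = -6/7 + 1511/33807 = -192265/236649 ≈ -0.81245)
(-21 + 15*(-4)) + p = (-21 + 15*(-4)) - 192265/236649 = (-21 - 60) - 192265/236649 = -81 - 192265/236649 = -19360834/236649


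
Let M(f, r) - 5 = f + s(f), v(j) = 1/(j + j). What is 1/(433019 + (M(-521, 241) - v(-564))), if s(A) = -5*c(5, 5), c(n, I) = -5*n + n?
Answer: 1128/487976185 ≈ 2.3116e-6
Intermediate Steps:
v(j) = 1/(2*j)
c(n, I) = -4*n
s(A) = 100 (s(A) = -(-20)*5 = -5*(-20) = 100)
M(f, r) = 105 + f (M(f, r) = 5 + (f + 100) = 5 + (100 + f) = 105 + f)
1/(433019 + (M(-521, 241) - v(-564))) = 1/(433019 + ((105 - 521) - 1/(2*(-564)))) = 1/(433019 + (-416 - (-1)/(2*564))) = 1/(433019 + (-416 - 1*(-1/1128))) = 1/(433019 + (-416 + 1/1128)) = 1/(433019 - 469247/1128) = 1/(487976185/1128) = 1128/487976185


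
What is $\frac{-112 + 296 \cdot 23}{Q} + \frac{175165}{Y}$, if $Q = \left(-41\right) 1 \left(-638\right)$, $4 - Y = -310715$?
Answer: $\frac{3331270247}{4063893801} \approx 0.81972$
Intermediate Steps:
$Y = 310719$ ($Y = 4 - -310715 = 4 + 310715 = 310719$)
$Q = 26158$ ($Q = \left(-41\right) \left(-638\right) = 26158$)
$\frac{-112 + 296 \cdot 23}{Q} + \frac{175165}{Y} = \frac{-112 + 296 \cdot 23}{26158} + \frac{175165}{310719} = \left(-112 + 6808\right) \frac{1}{26158} + 175165 \cdot \frac{1}{310719} = 6696 \cdot \frac{1}{26158} + \frac{175165}{310719} = \frac{3348}{13079} + \frac{175165}{310719} = \frac{3331270247}{4063893801}$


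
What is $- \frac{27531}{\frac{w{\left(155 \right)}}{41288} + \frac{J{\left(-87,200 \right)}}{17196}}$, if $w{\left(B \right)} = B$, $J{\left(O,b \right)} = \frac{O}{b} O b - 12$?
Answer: $- \frac{1628890996824}{26223233} \approx -62116.0$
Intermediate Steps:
$J{\left(O,b \right)} = -12 + O^{2}$ ($J{\left(O,b \right)} = \frac{O^{2}}{b} b - 12 = O^{2} - 12 = -12 + O^{2}$)
$- \frac{27531}{\frac{w{\left(155 \right)}}{41288} + \frac{J{\left(-87,200 \right)}}{17196}} = - \frac{27531}{\frac{155}{41288} + \frac{-12 + \left(-87\right)^{2}}{17196}} = - \frac{27531}{155 \cdot \frac{1}{41288} + \left(-12 + 7569\right) \frac{1}{17196}} = - \frac{27531}{\frac{155}{41288} + 7557 \cdot \frac{1}{17196}} = - \frac{27531}{\frac{155}{41288} + \frac{2519}{5732}} = - \frac{27531}{\frac{26223233}{59165704}} = \left(-27531\right) \frac{59165704}{26223233} = - \frac{1628890996824}{26223233}$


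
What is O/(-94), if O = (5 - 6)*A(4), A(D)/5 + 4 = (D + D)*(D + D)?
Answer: 150/47 ≈ 3.1915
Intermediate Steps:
A(D) = -20 + 20*D² (A(D) = -20 + 5*((D + D)*(D + D)) = -20 + 5*((2*D)*(2*D)) = -20 + 5*(4*D²) = -20 + 20*D²)
O = -300 (O = (5 - 6)*(-20 + 20*4²) = -(-20 + 20*16) = -(-20 + 320) = -1*300 = -300)
O/(-94) = -300/(-94) = -300*(-1/94) = 150/47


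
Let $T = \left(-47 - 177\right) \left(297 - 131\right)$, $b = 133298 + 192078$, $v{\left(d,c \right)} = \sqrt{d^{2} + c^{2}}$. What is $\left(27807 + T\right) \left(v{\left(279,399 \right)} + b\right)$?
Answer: $-3051050752 - 28131 \sqrt{26338} \approx -3.0556 \cdot 10^{9}$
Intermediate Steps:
$v{\left(d,c \right)} = \sqrt{c^{2} + d^{2}}$
$b = 325376$
$T = -37184$ ($T = \left(-47 - 177\right) 166 = \left(-224\right) 166 = -37184$)
$\left(27807 + T\right) \left(v{\left(279,399 \right)} + b\right) = \left(27807 - 37184\right) \left(\sqrt{399^{2} + 279^{2}} + 325376\right) = - 9377 \left(\sqrt{159201 + 77841} + 325376\right) = - 9377 \left(\sqrt{237042} + 325376\right) = - 9377 \left(3 \sqrt{26338} + 325376\right) = - 9377 \left(325376 + 3 \sqrt{26338}\right) = -3051050752 - 28131 \sqrt{26338}$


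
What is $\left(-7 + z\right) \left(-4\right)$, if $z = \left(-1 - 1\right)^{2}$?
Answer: $12$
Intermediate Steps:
$z = 4$ ($z = \left(-2\right)^{2} = 4$)
$\left(-7 + z\right) \left(-4\right) = \left(-7 + 4\right) \left(-4\right) = \left(-3\right) \left(-4\right) = 12$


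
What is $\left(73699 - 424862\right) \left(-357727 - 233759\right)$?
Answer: $207707998218$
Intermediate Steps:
$\left(73699 - 424862\right) \left(-357727 - 233759\right) = \left(-351163\right) \left(-591486\right) = 207707998218$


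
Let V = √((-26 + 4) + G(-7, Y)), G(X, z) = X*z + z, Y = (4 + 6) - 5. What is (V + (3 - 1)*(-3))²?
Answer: 4*(-3 + I*√13)² ≈ -16.0 - 86.533*I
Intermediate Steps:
Y = 5 (Y = 10 - 5 = 5)
G(X, z) = z + X*z
V = 2*I*√13 (V = √((-26 + 4) + 5*(1 - 7)) = √(-22 + 5*(-6)) = √(-22 - 30) = √(-52) = 2*I*√13 ≈ 7.2111*I)
(V + (3 - 1)*(-3))² = (2*I*√13 + (3 - 1)*(-3))² = (2*I*√13 + 2*(-3))² = (2*I*√13 - 6)² = (-6 + 2*I*√13)²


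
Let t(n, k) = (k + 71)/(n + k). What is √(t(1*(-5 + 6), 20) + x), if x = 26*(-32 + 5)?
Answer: I*√6279/3 ≈ 26.413*I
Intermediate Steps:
t(n, k) = (71 + k)/(k + n)
x = -702 (x = 26*(-27) = -702)
√(t(1*(-5 + 6), 20) + x) = √((71 + 20)/(20 + 1*(-5 + 6)) - 702) = √(91/(20 + 1*1) - 702) = √(91/(20 + 1) - 702) = √(91/21 - 702) = √((1/21)*91 - 702) = √(13/3 - 702) = √(-2093/3) = I*√6279/3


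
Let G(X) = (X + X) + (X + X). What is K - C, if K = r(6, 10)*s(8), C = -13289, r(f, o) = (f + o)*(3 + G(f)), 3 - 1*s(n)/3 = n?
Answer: 6809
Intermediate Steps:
s(n) = 9 - 3*n
G(X) = 4*X (G(X) = 2*X + 2*X = 4*X)
r(f, o) = (3 + 4*f)*(f + o) (r(f, o) = (f + o)*(3 + 4*f) = (3 + 4*f)*(f + o))
K = -6480 (K = (3*6 + 3*10 + 4*6² + 4*6*10)*(9 - 3*8) = (18 + 30 + 4*36 + 240)*(9 - 24) = (18 + 30 + 144 + 240)*(-15) = 432*(-15) = -6480)
K - C = -6480 - 1*(-13289) = -6480 + 13289 = 6809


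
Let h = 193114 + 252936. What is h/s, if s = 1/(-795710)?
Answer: -354926445500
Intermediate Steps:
h = 446050
s = -1/795710 ≈ -1.2567e-6
h/s = 446050/(-1/795710) = 446050*(-795710) = -354926445500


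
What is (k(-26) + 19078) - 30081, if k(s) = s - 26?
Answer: -11055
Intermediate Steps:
k(s) = -26 + s
(k(-26) + 19078) - 30081 = ((-26 - 26) + 19078) - 30081 = (-52 + 19078) - 30081 = 19026 - 30081 = -11055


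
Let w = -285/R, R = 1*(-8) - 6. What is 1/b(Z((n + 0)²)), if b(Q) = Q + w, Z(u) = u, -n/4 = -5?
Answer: 14/5885 ≈ 0.0023789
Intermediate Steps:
R = -14 (R = -8 - 6 = -14)
n = 20 (n = -4*(-5) = 20)
w = 285/14 (w = -285/(-14) = -285*(-1/14) = 285/14 ≈ 20.357)
b(Q) = 285/14 + Q (b(Q) = Q + 285/14 = 285/14 + Q)
1/b(Z((n + 0)²)) = 1/(285/14 + (20 + 0)²) = 1/(285/14 + 20²) = 1/(285/14 + 400) = 1/(5885/14) = 14/5885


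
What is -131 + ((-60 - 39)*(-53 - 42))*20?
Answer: 187969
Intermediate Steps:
-131 + ((-60 - 39)*(-53 - 42))*20 = -131 - 99*(-95)*20 = -131 + 9405*20 = -131 + 188100 = 187969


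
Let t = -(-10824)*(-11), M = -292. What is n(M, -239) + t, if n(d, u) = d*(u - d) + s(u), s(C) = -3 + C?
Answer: -134782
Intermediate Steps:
n(d, u) = -3 + u + d*(u - d) (n(d, u) = d*(u - d) + (-3 + u) = -3 + u + d*(u - d))
t = -119064 (t = -132*902 = -119064)
n(M, -239) + t = (-3 - 239 - 1*(-292)² - 292*(-239)) - 119064 = (-3 - 239 - 1*85264 + 69788) - 119064 = (-3 - 239 - 85264 + 69788) - 119064 = -15718 - 119064 = -134782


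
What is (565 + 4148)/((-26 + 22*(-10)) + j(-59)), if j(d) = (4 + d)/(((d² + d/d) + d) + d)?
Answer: -15854532/827599 ≈ -19.157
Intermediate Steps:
j(d) = (4 + d)/(1 + d² + 2*d) (j(d) = (4 + d)/(((d² + 1) + d) + d) = (4 + d)/(((1 + d²) + d) + d) = (4 + d)/((1 + d + d²) + d) = (4 + d)/(1 + d² + 2*d))
(565 + 4148)/((-26 + 22*(-10)) + j(-59)) = (565 + 4148)/((-26 + 22*(-10)) + (4 - 59)/(1 + (-59)² + 2*(-59))) = 4713/((-26 - 220) - 55/(1 + 3481 - 118)) = 4713/(-246 - 55/3364) = 4713/(-827599/3364) = 4713*(-3364/827599) = -15854532/827599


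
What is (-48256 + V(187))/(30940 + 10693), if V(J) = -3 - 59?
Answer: -48318/41633 ≈ -1.1606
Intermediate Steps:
V(J) = -62
(-48256 + V(187))/(30940 + 10693) = (-48256 - 62)/(30940 + 10693) = -48318/41633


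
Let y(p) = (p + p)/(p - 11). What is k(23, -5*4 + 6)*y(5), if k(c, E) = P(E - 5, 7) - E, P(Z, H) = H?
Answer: -35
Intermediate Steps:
y(p) = 2*p/(-11 + p) (y(p) = (2*p)/(-11 + p) = 2*p/(-11 + p))
k(c, E) = 7 - E
k(23, -5*4 + 6)*y(5) = (7 - (-5*4 + 6))*(2*5/(-11 + 5)) = (7 - (-20 + 6))*(2*5/(-6)) = (7 - 1*(-14))*(2*5*(-⅙)) = (7 + 14)*(-5/3) = 21*(-5/3) = -35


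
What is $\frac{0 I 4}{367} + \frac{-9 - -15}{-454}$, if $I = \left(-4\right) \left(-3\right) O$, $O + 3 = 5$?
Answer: $- \frac{3}{227} \approx -0.013216$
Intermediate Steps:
$O = 2$ ($O = -3 + 5 = 2$)
$I = 24$ ($I = \left(-4\right) \left(-3\right) 2 = 12 \cdot 2 = 24$)
$\frac{0 I 4}{367} + \frac{-9 - -15}{-454} = \frac{0 \cdot 24 \cdot 4}{367} + \frac{-9 - -15}{-454} = 0 \cdot 4 \cdot \frac{1}{367} + \left(-9 + 15\right) \left(- \frac{1}{454}\right) = 0 \cdot \frac{1}{367} + 6 \left(- \frac{1}{454}\right) = 0 - \frac{3}{227} = - \frac{3}{227}$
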